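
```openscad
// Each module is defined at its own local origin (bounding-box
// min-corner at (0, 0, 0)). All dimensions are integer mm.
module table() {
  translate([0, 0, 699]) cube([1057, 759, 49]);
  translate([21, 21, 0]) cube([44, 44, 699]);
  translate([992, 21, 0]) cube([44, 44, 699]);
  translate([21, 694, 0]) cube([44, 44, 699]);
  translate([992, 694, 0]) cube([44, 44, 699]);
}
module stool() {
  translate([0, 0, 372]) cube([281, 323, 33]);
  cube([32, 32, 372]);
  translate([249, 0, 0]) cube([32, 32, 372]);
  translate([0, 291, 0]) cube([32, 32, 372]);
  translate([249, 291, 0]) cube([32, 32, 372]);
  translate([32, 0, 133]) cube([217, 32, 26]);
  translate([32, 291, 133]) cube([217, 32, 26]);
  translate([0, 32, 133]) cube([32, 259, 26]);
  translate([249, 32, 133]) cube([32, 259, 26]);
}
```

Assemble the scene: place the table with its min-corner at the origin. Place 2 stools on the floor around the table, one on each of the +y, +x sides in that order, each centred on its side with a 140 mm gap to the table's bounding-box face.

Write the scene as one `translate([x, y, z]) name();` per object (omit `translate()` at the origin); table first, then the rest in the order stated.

table();
translate([388, 899, 0]) stool();
translate([1197, 218, 0]) stool();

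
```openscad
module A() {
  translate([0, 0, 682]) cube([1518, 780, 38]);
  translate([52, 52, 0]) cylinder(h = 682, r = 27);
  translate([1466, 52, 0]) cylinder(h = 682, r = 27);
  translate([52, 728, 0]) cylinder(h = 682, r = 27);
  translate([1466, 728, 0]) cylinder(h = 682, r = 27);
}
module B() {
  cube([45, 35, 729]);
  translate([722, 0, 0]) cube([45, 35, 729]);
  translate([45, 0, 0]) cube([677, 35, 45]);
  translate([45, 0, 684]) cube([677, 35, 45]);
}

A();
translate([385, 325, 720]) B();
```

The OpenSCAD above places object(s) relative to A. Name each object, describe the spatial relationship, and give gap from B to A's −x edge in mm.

The picture frame's min-x is at 385; the table's min-x is 0; gap = 385 mm.

A is a table. B is a picture frame. The picture frame is on top of the table. The gap from the picture frame to the table's −x edge is 385 mm.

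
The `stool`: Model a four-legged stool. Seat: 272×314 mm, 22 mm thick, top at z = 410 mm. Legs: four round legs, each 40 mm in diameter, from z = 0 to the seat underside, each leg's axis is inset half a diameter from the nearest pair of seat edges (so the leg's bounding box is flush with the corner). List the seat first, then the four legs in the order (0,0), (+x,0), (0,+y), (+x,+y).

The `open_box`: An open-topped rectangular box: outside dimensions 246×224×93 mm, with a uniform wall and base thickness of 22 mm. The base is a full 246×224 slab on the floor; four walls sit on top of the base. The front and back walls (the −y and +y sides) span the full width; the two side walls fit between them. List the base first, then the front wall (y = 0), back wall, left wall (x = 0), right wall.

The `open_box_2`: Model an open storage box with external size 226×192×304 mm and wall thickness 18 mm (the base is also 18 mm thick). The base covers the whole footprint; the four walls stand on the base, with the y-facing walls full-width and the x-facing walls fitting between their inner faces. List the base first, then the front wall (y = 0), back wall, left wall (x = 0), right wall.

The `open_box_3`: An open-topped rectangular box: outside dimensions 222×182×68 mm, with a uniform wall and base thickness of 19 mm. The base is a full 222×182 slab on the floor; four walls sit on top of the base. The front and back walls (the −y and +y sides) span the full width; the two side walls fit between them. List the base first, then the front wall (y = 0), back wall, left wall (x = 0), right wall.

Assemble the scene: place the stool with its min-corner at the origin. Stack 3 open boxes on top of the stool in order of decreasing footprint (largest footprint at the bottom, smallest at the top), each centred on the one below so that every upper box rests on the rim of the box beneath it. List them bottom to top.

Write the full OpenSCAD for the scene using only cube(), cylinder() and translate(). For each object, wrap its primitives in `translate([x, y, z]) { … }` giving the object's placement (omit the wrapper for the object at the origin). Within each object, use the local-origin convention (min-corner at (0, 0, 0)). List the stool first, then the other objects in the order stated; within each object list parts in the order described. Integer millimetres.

translate([0, 0, 388]) cube([272, 314, 22]);
translate([20, 20, 0]) cylinder(h = 388, r = 20);
translate([252, 20, 0]) cylinder(h = 388, r = 20);
translate([20, 294, 0]) cylinder(h = 388, r = 20);
translate([252, 294, 0]) cylinder(h = 388, r = 20);
translate([13, 45, 410]) {
  cube([246, 224, 22]);
  translate([0, 0, 22]) cube([246, 22, 71]);
  translate([0, 202, 22]) cube([246, 22, 71]);
  translate([0, 22, 22]) cube([22, 180, 71]);
  translate([224, 22, 22]) cube([22, 180, 71]);
}
translate([23, 61, 503]) {
  cube([226, 192, 18]);
  translate([0, 0, 18]) cube([226, 18, 286]);
  translate([0, 174, 18]) cube([226, 18, 286]);
  translate([0, 18, 18]) cube([18, 156, 286]);
  translate([208, 18, 18]) cube([18, 156, 286]);
}
translate([25, 66, 807]) {
  cube([222, 182, 19]);
  translate([0, 0, 19]) cube([222, 19, 49]);
  translate([0, 163, 19]) cube([222, 19, 49]);
  translate([0, 19, 19]) cube([19, 144, 49]);
  translate([203, 19, 19]) cube([19, 144, 49]);
}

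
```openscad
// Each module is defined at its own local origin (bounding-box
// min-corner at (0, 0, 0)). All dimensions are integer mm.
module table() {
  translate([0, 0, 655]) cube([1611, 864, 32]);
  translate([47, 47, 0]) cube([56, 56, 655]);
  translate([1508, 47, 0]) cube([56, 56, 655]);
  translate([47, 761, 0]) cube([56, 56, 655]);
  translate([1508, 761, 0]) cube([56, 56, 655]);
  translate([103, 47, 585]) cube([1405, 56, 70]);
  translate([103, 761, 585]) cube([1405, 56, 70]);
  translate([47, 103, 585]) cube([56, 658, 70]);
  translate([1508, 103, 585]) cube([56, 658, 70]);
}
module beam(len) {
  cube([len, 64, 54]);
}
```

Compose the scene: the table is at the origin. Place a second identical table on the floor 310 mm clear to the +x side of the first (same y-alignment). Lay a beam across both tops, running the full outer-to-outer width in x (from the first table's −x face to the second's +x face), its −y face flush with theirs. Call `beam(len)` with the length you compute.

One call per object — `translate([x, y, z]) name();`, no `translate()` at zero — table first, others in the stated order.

table();
translate([1921, 0, 0]) table();
translate([0, 0, 687]) beam(3532);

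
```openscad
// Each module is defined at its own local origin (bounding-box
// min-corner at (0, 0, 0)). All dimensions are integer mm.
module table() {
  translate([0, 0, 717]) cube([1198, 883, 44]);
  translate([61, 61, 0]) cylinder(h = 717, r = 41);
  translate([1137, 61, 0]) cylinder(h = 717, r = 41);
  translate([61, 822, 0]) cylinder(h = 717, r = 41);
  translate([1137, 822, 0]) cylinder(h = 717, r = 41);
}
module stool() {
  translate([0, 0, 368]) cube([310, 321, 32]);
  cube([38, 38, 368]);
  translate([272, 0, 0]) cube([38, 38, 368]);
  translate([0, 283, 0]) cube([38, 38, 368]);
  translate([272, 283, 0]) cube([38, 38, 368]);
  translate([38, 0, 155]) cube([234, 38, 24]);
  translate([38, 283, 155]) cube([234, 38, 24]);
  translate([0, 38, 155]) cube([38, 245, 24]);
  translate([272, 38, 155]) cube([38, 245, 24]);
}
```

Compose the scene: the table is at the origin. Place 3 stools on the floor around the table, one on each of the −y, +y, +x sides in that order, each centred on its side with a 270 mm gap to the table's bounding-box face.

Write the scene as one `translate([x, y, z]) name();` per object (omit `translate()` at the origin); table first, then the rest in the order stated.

table();
translate([444, -591, 0]) stool();
translate([444, 1153, 0]) stool();
translate([1468, 281, 0]) stool();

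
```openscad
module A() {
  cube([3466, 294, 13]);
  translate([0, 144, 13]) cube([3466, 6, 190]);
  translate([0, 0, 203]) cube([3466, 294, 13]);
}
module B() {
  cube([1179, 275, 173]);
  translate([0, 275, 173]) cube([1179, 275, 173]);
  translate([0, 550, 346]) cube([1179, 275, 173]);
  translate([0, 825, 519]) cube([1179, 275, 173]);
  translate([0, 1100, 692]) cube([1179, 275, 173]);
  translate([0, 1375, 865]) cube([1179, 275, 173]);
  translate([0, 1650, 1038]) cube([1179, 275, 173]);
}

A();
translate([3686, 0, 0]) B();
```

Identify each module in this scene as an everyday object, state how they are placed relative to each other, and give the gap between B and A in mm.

The staircase's nearest face is 220 mm from the I-beam's +x face.

A is an I-beam. B is a staircase. The staircase is on the floor beside the I-beam on its +x side. The gap between the staircase and the I-beam is 220 mm.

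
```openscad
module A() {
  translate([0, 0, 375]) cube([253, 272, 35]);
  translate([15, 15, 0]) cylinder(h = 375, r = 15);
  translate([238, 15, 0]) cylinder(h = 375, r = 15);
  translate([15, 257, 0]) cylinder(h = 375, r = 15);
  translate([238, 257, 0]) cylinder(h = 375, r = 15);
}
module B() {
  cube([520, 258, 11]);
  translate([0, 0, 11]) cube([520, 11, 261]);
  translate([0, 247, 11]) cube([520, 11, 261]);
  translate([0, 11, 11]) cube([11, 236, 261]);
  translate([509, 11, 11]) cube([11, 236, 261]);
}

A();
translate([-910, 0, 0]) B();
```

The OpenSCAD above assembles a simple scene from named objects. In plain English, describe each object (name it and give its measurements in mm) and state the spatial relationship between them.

A is a simple wooden stool: a rectangular seat 253 mm (x) by 272 mm (y), 35 mm thick, top face at z = 410 mm, on four round legs, each 30 mm in diameter. The legs rest on z = 0, each leg's axis is inset half a diameter from the nearest pair of seat edges (so the leg's bounding box is flush with the corner).

B is an open-topped rectangular box: outside dimensions 520×258×272 mm, with a uniform wall and base thickness of 11 mm. The base is a full 520×258 slab on the floor; four walls sit on top of the base. The front and back walls (the −y and +y sides) span the full width; the two side walls fit between them.

The open box is on the floor beside the stool on its −x side.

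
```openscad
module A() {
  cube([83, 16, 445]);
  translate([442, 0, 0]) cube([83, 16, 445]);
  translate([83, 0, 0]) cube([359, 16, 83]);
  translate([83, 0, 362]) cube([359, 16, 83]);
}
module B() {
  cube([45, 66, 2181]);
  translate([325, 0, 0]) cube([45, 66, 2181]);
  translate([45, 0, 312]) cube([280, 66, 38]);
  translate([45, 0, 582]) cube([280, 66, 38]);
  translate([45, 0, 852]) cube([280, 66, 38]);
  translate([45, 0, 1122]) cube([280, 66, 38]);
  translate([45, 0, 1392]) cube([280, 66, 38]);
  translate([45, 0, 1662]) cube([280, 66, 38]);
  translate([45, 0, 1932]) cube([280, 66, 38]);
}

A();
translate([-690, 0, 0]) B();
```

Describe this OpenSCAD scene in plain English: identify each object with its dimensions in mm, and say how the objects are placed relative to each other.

A is a rectangular picture frame lying in the x–z plane (depth along y). The opening is 359 mm wide (x) by 279 mm tall (z), surrounded by a border 83 mm wide on all four sides. The frame is 16 mm deep and is made of two full-height vertical stiles with two horizontal rails fitted between them.

B is a straight ladder. Two 45×66 mm vertical rails, 2181 mm tall, stand 370 mm apart (outside-to-outside) with their front faces coplanar on the −y side. 7 rungs, each 66 mm deep and 38 mm tall, span between the inner faces of the rails, front faces flush with the rails. The lowest rung's underside is at z = 312 mm and rungs are spaced 270 mm apart (underside to underside).

The ladder is on the floor beside the picture frame on its −x side.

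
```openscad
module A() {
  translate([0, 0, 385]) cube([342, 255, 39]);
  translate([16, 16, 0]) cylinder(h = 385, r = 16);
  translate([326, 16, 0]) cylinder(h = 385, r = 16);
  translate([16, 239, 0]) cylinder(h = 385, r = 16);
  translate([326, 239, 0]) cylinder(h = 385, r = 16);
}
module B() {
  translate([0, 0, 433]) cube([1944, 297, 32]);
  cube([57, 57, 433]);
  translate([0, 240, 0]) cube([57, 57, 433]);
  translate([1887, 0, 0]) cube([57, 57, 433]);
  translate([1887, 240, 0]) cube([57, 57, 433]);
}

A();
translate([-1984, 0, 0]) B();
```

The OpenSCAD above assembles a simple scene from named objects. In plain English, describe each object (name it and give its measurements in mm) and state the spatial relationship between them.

A is a four-legged stool. The seat is 342×255 mm, 39 mm thick, top at z = 424 mm. It stands on four round legs, each 32 mm in diameter, from z = 0 to the seat underside, each leg's axis is inset half a diameter from the nearest pair of seat edges (so the leg's bounding box is flush with the corner).

B is a bench: a 1944×297 mm seat slab, 32 mm thick, top at z = 465 mm, on four 57×57 mm square legs flush with the seat corners and standing on z = 0.

The bench is on the floor beside the stool on its −x side.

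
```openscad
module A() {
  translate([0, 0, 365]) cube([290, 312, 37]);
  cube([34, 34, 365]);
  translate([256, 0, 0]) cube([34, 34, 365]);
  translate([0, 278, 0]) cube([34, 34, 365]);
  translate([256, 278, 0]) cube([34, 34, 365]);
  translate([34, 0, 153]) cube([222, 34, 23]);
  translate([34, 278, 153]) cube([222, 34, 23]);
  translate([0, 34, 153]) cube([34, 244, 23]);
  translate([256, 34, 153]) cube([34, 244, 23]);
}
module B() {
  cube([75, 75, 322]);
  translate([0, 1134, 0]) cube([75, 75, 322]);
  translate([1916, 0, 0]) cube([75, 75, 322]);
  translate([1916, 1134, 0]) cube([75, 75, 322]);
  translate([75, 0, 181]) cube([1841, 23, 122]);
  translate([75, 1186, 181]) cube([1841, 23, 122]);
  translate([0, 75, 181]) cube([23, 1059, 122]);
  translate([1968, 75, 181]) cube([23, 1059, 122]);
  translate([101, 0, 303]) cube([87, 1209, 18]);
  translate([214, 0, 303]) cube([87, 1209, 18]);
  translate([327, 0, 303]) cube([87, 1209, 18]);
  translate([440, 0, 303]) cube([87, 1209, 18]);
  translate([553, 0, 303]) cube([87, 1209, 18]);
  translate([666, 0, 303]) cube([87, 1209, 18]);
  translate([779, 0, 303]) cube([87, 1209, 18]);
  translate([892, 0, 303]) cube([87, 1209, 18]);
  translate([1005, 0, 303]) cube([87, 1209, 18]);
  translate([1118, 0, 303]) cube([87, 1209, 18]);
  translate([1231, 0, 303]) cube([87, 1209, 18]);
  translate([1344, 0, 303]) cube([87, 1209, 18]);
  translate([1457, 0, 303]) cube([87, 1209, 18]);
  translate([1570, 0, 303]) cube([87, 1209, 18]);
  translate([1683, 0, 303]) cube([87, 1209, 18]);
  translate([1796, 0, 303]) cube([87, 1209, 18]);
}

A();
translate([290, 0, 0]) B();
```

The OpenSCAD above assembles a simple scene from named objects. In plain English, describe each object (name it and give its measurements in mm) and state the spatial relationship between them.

A is a four-legged stool. The seat is 290×312 mm, 37 mm thick, top at z = 402 mm. It stands on four square legs, each 34×34 mm in cross-section, from z = 0 to the seat underside, each flush with a corner of the seat. Four stretchers, 34 mm wide and 23 mm tall, connect adjacent legs with their undersides at z = 153 mm, each running between the inner faces of the legs it joins and aligned with the legs' outer faces on the other axis.

B is a bed frame 1991 mm long (x) by 1209 mm wide (y). Four 75×75 mm corner posts, 322 mm tall, at the corners of the footprint. Four rails of 23 mm thickness and 122 mm height run between adjacent posts with their undersides at z = 181 mm, their outer faces flush with the outside of the frame (the two x-running rails run between the posts' inner faces; the two y-running rails run between the posts' inner faces). 16 slats, each 87 mm wide (x) and 18 mm thick, lie across the top of the two x-running rails, running the full 1209 mm width of the frame in y; the slats are evenly spaced along x between the inner faces of the end posts with equal gaps (rounded down to the nearest mm) at the −x end and between each pair — any rounding remainder accumulates at the +x end.

The bed frame is against the stool's +x side, with their −y faces flush.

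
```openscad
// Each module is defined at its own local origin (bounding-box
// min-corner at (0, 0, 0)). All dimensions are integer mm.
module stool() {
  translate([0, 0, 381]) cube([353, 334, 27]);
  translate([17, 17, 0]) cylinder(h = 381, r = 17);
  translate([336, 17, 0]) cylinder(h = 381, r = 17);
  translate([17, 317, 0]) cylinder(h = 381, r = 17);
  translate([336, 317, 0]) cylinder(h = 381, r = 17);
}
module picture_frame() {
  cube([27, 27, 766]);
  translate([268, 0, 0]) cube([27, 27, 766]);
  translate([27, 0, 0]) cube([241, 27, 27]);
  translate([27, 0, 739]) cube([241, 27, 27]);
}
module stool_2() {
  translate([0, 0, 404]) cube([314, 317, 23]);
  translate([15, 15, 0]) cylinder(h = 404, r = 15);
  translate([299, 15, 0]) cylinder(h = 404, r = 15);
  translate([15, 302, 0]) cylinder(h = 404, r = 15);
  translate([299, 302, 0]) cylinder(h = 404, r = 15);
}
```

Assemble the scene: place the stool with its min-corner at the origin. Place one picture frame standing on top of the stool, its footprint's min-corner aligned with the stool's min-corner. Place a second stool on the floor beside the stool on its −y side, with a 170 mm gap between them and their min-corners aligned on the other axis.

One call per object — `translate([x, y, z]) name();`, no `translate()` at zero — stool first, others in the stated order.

stool();
translate([0, 0, 408]) picture_frame();
translate([0, -487, 0]) stool_2();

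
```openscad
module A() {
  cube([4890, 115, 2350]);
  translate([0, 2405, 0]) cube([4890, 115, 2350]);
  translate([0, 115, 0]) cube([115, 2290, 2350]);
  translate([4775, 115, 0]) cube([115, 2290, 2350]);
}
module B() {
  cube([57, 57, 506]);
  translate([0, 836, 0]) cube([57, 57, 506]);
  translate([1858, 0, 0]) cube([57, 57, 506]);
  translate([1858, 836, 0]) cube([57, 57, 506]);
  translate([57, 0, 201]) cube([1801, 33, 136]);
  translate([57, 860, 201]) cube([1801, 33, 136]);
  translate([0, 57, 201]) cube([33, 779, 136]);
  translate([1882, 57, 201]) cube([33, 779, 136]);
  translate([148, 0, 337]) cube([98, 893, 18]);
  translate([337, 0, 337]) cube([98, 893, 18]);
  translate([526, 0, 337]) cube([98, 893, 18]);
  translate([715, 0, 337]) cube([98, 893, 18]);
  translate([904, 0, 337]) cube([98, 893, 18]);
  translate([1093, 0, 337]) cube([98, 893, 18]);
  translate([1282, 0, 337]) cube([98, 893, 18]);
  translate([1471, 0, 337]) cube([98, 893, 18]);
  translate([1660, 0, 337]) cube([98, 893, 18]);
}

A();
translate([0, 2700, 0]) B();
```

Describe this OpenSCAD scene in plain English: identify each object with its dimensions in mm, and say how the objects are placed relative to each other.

A is the wall frame of a small rectangular building: four walls, each 2350 mm tall and 115 mm thick, enclosing a footprint 4890 mm (x) by 2520 mm (y) outside-to-outside, with no floor or roof. The front and back walls (the −y and +y sides) span the full width; the two side walls fit between them.

B is a bed frame 1915 mm long (x) by 893 mm wide (y). Four 57×57 mm corner posts, 506 mm tall, at the corners of the footprint. Four rails of 33 mm thickness and 136 mm height run between adjacent posts with their undersides at z = 201 mm, their outer faces flush with the outside of the frame (the two x-running rails run between the posts' inner faces; the two y-running rails run between the posts' inner faces). 9 slats, each 98 mm wide (x) and 18 mm thick, lie across the top of the two x-running rails, running the full 893 mm width of the frame in y; the slats are evenly spaced along x between the inner faces of the end posts with equal gaps (rounded down to the nearest mm) at the −x end and between each pair — any rounding remainder accumulates at the +x end.

The bed frame is on the floor beside the house frame on its +y side.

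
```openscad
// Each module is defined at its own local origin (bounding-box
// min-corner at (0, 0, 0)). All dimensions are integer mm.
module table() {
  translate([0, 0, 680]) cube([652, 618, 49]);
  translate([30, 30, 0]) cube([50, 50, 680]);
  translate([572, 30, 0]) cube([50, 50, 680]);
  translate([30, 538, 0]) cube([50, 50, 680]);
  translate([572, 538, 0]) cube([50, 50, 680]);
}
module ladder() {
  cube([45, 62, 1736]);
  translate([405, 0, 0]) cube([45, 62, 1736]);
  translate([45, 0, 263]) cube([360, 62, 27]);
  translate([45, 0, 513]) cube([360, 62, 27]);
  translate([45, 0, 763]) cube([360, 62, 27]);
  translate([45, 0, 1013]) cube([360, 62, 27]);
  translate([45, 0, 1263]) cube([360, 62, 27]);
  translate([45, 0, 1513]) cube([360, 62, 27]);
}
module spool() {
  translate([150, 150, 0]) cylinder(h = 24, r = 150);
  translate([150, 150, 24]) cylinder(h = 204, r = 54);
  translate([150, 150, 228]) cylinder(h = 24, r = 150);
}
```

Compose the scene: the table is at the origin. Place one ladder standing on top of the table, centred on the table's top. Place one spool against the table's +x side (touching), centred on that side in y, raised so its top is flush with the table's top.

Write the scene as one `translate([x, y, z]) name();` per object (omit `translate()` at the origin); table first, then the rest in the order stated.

table();
translate([101, 278, 729]) ladder();
translate([652, 159, 477]) spool();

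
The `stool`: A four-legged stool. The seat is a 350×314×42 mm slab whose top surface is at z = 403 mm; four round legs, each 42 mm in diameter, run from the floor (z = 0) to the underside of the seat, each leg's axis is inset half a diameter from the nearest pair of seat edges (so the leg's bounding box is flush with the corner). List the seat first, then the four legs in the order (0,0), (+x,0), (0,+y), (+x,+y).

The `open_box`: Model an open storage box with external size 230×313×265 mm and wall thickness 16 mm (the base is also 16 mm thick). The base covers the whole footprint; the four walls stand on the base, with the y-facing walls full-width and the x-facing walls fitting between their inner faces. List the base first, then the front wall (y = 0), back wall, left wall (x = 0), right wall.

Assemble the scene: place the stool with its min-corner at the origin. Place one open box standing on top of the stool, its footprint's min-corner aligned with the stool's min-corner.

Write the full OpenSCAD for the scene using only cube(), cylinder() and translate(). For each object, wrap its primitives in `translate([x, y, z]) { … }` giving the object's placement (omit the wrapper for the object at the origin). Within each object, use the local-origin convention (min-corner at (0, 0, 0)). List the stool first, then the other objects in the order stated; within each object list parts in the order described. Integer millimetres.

translate([0, 0, 361]) cube([350, 314, 42]);
translate([21, 21, 0]) cylinder(h = 361, r = 21);
translate([329, 21, 0]) cylinder(h = 361, r = 21);
translate([21, 293, 0]) cylinder(h = 361, r = 21);
translate([329, 293, 0]) cylinder(h = 361, r = 21);
translate([0, 0, 403]) {
  cube([230, 313, 16]);
  translate([0, 0, 16]) cube([230, 16, 249]);
  translate([0, 297, 16]) cube([230, 16, 249]);
  translate([0, 16, 16]) cube([16, 281, 249]);
  translate([214, 16, 16]) cube([16, 281, 249]);
}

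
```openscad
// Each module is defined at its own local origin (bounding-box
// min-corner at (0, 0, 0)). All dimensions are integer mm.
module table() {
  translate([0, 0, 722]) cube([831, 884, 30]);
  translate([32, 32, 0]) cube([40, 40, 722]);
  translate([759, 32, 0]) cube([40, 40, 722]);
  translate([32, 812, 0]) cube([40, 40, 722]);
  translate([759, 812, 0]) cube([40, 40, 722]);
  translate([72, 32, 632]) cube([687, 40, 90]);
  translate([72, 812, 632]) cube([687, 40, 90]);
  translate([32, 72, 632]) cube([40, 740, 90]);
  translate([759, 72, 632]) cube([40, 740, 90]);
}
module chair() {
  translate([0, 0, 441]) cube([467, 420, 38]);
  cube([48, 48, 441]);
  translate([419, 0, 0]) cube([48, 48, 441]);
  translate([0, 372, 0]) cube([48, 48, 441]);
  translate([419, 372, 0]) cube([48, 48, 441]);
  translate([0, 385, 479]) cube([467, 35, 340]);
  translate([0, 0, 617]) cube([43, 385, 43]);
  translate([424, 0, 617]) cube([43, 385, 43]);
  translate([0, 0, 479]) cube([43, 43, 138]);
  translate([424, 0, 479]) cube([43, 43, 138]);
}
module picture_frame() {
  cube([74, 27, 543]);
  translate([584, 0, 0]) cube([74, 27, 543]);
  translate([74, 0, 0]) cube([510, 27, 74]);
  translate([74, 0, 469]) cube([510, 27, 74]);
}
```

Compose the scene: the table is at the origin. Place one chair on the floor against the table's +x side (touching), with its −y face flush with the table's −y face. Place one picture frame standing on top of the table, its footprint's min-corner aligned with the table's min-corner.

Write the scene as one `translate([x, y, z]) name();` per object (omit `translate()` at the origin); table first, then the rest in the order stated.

table();
translate([831, 0, 0]) chair();
translate([0, 0, 752]) picture_frame();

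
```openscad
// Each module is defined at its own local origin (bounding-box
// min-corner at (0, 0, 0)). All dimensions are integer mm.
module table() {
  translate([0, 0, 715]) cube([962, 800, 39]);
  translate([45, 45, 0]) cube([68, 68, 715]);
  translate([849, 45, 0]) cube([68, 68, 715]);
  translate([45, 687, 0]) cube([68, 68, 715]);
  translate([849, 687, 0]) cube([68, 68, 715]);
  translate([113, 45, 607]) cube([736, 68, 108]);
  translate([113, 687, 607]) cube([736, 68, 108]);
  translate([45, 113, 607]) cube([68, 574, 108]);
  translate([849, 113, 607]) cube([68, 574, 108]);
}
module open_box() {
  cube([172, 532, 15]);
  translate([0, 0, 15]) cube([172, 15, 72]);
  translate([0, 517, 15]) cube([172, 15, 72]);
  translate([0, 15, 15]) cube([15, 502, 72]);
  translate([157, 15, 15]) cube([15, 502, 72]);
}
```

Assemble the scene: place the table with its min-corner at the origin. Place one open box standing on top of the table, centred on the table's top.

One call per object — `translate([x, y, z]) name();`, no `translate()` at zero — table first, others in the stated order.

table();
translate([395, 134, 754]) open_box();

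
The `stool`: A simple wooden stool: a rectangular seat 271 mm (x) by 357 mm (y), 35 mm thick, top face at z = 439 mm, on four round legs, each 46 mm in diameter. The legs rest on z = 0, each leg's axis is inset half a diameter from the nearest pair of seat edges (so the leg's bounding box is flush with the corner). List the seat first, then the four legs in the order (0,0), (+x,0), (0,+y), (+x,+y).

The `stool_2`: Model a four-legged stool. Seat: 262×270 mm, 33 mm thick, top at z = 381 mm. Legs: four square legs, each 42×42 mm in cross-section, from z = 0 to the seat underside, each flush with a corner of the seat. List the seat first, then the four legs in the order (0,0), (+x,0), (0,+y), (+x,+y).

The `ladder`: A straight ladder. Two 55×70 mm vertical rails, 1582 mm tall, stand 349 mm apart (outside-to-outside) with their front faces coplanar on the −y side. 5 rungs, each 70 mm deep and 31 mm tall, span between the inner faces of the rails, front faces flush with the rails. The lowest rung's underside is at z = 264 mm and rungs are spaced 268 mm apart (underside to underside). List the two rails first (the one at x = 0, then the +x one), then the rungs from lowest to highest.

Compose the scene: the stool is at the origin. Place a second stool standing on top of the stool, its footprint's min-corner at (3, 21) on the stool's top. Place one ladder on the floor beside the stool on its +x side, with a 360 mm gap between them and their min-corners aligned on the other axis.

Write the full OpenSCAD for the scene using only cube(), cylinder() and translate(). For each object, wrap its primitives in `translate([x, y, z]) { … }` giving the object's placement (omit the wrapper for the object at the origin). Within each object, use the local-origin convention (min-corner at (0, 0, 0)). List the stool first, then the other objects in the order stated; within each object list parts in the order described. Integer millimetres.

translate([0, 0, 404]) cube([271, 357, 35]);
translate([23, 23, 0]) cylinder(h = 404, r = 23);
translate([248, 23, 0]) cylinder(h = 404, r = 23);
translate([23, 334, 0]) cylinder(h = 404, r = 23);
translate([248, 334, 0]) cylinder(h = 404, r = 23);
translate([3, 21, 439]) {
  translate([0, 0, 348]) cube([262, 270, 33]);
  cube([42, 42, 348]);
  translate([220, 0, 0]) cube([42, 42, 348]);
  translate([0, 228, 0]) cube([42, 42, 348]);
  translate([220, 228, 0]) cube([42, 42, 348]);
}
translate([631, 0, 0]) {
  cube([55, 70, 1582]);
  translate([294, 0, 0]) cube([55, 70, 1582]);
  translate([55, 0, 264]) cube([239, 70, 31]);
  translate([55, 0, 532]) cube([239, 70, 31]);
  translate([55, 0, 800]) cube([239, 70, 31]);
  translate([55, 0, 1068]) cube([239, 70, 31]);
  translate([55, 0, 1336]) cube([239, 70, 31]);
}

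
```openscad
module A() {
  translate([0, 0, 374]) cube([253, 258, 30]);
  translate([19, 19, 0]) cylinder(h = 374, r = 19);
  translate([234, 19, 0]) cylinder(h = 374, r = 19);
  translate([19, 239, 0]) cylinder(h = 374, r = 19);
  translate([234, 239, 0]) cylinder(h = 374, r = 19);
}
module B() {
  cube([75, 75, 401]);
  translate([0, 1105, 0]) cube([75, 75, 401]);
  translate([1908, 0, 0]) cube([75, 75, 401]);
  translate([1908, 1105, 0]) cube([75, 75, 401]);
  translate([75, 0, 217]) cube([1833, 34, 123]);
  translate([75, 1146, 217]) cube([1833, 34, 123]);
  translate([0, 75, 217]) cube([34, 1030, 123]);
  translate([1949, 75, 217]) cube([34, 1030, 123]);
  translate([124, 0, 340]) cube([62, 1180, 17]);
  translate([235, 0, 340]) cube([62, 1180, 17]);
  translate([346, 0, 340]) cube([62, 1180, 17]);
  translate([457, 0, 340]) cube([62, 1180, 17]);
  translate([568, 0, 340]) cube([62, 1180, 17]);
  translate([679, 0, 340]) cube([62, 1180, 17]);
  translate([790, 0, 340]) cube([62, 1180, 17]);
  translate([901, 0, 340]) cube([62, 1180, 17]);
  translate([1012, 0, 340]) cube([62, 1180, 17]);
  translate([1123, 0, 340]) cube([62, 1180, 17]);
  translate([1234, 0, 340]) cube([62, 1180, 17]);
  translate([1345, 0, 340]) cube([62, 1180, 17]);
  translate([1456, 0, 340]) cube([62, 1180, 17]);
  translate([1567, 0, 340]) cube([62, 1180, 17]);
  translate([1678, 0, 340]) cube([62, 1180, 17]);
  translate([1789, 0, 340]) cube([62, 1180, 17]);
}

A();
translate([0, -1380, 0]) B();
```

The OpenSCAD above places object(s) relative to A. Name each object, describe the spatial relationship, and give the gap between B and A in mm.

A is a stool. B is a bed frame. The bed frame is on the floor beside the stool on its −y side. The gap between the bed frame and the stool is 200 mm.

The bed frame's nearest face is 200 mm from the stool's −y face.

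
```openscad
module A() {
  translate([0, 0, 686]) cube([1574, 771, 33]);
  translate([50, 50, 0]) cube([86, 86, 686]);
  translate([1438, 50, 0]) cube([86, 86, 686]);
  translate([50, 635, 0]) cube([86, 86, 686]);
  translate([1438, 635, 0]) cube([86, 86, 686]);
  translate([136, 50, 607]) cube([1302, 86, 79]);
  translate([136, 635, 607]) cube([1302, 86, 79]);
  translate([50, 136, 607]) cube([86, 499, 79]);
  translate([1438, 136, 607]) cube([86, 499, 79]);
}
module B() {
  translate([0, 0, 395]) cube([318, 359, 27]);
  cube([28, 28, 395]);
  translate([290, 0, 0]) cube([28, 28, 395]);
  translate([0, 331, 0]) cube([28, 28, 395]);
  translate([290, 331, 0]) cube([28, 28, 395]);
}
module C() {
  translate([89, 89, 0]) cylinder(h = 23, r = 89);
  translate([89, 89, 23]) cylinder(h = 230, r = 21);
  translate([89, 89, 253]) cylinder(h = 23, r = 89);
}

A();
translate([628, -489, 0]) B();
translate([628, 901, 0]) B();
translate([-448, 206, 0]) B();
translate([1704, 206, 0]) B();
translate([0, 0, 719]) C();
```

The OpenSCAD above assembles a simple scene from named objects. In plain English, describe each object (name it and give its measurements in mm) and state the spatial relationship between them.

A is a table with a 1574×771 mm rectangular top, 33 mm thick, top surface at z = 719 mm, supported by four 86×86 mm square legs, each inset 50 mm from the nearest pair of top edges, running from the floor. Four apron rails, 86 mm thick and 79 mm tall, run between adjacent legs with their top edges flush with the underside of the top and their outer faces flush with the legs' outer faces.

B is a four-legged stool. The seat is 318×359 mm, 27 mm thick, top at z = 422 mm. It stands on four square legs, each 28×28 mm in cross-section, from z = 0 to the seat underside, each flush with a corner of the seat.

C is a spool: two coaxial disc flanges of radius 89 mm and thickness 23 mm, joined by a core cylinder of radius 21 mm and height 230 mm. The lower flange rests on z = 0 and the three cylinders share a vertical axis.

Four stools sit around the table at the −y, +y, −x, +x sides. The spool is on top of the table.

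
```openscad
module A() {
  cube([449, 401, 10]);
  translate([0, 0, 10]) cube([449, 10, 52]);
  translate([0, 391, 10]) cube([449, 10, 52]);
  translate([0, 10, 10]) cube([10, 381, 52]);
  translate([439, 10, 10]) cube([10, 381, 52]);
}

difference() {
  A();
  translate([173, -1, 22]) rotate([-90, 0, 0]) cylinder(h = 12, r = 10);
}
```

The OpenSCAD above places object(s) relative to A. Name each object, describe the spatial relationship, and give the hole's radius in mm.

A is an open box. The open box has a circular hole through its front wall. The hole's radius is 10 mm.

The subtracted cylinder has r = 10 mm.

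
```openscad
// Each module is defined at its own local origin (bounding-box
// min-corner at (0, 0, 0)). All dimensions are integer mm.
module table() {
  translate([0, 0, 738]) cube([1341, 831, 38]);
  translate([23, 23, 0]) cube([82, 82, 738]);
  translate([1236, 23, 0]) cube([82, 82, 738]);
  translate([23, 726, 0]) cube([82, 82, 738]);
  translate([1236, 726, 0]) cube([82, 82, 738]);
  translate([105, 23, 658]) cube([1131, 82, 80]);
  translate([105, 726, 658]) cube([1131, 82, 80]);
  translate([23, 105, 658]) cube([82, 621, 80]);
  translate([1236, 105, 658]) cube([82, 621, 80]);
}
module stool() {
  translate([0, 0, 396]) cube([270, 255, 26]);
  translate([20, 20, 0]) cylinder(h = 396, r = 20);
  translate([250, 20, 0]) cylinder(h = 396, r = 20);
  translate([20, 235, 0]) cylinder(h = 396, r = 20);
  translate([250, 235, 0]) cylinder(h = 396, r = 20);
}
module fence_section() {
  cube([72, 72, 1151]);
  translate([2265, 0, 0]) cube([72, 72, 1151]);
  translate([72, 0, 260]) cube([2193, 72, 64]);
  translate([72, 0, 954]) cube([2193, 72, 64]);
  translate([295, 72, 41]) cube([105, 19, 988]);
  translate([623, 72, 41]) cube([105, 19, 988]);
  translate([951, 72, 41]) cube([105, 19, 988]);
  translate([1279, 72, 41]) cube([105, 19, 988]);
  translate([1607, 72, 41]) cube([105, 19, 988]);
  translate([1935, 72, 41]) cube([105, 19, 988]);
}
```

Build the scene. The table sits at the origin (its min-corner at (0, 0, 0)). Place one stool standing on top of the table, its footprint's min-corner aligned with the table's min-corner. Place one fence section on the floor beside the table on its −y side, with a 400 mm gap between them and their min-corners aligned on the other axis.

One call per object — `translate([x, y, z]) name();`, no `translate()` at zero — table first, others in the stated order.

table();
translate([0, 0, 776]) stool();
translate([0, -491, 0]) fence_section();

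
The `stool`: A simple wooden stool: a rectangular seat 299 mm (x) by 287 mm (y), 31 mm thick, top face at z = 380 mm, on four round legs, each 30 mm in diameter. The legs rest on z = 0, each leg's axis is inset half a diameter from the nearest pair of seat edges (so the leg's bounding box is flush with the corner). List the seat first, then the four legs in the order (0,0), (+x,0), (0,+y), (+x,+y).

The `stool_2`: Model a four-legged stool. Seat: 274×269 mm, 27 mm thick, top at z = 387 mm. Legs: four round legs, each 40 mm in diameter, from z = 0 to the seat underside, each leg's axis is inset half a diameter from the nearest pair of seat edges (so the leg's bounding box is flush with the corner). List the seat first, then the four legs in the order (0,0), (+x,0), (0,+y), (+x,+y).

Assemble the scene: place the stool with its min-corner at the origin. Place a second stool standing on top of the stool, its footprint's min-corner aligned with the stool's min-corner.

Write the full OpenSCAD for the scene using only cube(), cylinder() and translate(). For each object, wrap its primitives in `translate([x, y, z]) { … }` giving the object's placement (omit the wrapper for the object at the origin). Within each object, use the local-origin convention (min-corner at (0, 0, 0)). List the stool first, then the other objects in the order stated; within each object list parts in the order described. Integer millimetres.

translate([0, 0, 349]) cube([299, 287, 31]);
translate([15, 15, 0]) cylinder(h = 349, r = 15);
translate([284, 15, 0]) cylinder(h = 349, r = 15);
translate([15, 272, 0]) cylinder(h = 349, r = 15);
translate([284, 272, 0]) cylinder(h = 349, r = 15);
translate([0, 0, 380]) {
  translate([0, 0, 360]) cube([274, 269, 27]);
  translate([20, 20, 0]) cylinder(h = 360, r = 20);
  translate([254, 20, 0]) cylinder(h = 360, r = 20);
  translate([20, 249, 0]) cylinder(h = 360, r = 20);
  translate([254, 249, 0]) cylinder(h = 360, r = 20);
}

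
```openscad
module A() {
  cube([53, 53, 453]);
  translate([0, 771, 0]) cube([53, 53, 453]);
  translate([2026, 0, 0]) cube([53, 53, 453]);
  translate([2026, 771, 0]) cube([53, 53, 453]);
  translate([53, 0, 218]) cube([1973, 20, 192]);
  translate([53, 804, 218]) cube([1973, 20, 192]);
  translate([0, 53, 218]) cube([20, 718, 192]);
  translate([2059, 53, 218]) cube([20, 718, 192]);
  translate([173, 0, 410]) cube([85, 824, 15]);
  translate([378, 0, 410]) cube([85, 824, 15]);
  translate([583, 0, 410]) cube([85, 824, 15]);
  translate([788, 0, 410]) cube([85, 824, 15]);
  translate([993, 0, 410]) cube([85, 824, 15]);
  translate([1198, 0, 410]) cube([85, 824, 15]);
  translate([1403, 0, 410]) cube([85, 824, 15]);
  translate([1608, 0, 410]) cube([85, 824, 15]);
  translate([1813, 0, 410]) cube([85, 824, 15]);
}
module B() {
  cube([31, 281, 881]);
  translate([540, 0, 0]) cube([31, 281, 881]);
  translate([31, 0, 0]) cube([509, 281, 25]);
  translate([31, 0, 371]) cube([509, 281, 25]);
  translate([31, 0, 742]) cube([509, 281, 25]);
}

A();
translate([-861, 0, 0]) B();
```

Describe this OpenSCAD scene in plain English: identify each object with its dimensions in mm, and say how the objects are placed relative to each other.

A is a bed frame 2079 mm long (x) by 824 mm wide (y). Four 53×53 mm corner posts, 453 mm tall, at the corners of the footprint. Four rails of 20 mm thickness and 192 mm height run between adjacent posts with their undersides at z = 218 mm, their outer faces flush with the outside of the frame (the two x-running rails run between the posts' inner faces; the two y-running rails run between the posts' inner faces). 9 slats, each 85 mm wide (x) and 15 mm thick, lie across the top of the two x-running rails, running the full 824 mm width of the frame in y; the slats are evenly spaced along x between the inner faces of the end posts with equal gaps (rounded down to the nearest mm) at the −x end and between each pair — any rounding remainder accumulates at the +x end.

B is an open bookshelf. Two side panels, each 31 mm thick, 281 mm deep and 881 mm tall, stand 571 mm apart (outside-to-outside). Between them sit 3 shelves, each 25 mm thick and 281 mm deep, spanning the full gap between the sides. The bottom shelf rests on the floor (its underside at z = 0) and the clear gap between one shelf's top and the next shelf's underside is 346 mm.

The bookshelf is on the floor beside the bed frame on its −x side.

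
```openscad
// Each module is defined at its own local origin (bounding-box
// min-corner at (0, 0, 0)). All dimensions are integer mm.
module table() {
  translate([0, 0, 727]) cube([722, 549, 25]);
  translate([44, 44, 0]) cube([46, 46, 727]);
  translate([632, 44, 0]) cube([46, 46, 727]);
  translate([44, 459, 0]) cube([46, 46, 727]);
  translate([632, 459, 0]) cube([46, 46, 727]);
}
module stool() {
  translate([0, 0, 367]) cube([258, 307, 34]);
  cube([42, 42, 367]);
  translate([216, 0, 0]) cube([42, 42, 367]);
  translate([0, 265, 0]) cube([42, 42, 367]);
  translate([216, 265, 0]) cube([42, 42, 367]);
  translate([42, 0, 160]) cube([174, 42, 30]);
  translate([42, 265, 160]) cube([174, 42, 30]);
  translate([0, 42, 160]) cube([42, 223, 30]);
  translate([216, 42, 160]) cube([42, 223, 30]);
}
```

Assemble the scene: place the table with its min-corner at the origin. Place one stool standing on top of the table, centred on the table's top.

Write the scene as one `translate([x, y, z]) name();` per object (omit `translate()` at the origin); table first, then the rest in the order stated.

table();
translate([232, 121, 752]) stool();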